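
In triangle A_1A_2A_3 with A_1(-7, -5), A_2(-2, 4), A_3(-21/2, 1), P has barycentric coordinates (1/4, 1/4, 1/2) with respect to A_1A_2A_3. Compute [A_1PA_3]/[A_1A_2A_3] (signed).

The signed ratio [A_1PA_3]/[A_1A_2A_3] equals the barycentric coordinate of P at vertex A_2, which is 1/4.

1/4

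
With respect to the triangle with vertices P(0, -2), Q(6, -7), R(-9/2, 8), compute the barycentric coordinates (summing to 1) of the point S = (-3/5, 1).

Signed area of the reference triangle: [PQR] = ½·(0·(-7−8) + 6·(8−(-2)) + (-9/2)·(-2−(-7))) = ½·(0 + 60 − 45/2) = 75/4.
[SQR] = ½·((-3/5)·(-7−8) + 6·(8−1) + (-9/2)·(1−(-7))) = ½·(9 + 42 − 36) = 15/2, so the P-coordinate is (15/2)/(75/4) = 2/5.
[PSR] = ½·(0·(1−8) + (-3/5)·(8−(-2)) + (-9/2)·(-2−1)) = ½·(0 − 6 + 27/2) = 15/4, so the Q-coordinate is 1/5.
[PQS] = ½·(0·(-7−1) + 6·(1−(-2)) + (-3/5)·(-2−(-7))) = ½·(0 + 18 − 3) = 15/2, so the R-coordinate is 2/5.

(2/5, 1/5, 2/5)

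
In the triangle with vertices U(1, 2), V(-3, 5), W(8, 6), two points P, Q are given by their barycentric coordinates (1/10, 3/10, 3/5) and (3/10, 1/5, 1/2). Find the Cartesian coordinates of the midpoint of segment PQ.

(77/20, 99/20)

Barycentric coordinates of the midpoint are the average: (1/5, 1/4, 11/20).
Converting: (1/5)·U + (1/4)·V + (11/20)·W = (77/20, 99/20).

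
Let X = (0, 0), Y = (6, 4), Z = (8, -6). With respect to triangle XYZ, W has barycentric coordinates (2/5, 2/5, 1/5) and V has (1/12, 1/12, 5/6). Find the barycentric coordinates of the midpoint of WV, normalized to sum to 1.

Since both coordinate triples sum to 1, the midpoint's barycentrics are the componentwise average.
(2/5+1/12)/2 = 29/120; similarly 29/120 and 31/60.

(29/120, 29/120, 31/60)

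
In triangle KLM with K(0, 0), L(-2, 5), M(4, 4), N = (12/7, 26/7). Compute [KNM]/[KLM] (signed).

[KLM] = ½·(0·(5−4) + (-2)·(4−0) + 4·(0−5)) = ½·(0 − 8 − 20) = -14.
[KNM] = ½·(0·(26/7−4) + (12/7)·(4−0) + 4·(0−(26/7))) = ½·(0 + 48/7 − 104/7) = -4, so the ratio is (-4)/(-14) = 2/7.

2/7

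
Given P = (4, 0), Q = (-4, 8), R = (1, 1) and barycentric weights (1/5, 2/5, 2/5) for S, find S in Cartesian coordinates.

S = (1/5)·P + (2/5)·Q + (2/5)·R.
x-coordinate: (1/5)·4 + (2/5)·(-4) + (2/5)·1 = -2/5.
y-coordinate: (1/5)·0 + (2/5)·8 + (2/5)·1 = 18/5.

(-2/5, 18/5)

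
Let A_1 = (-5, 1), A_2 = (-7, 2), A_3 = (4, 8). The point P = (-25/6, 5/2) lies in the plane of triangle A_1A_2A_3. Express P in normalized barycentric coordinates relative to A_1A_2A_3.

(1/2, 1/3, 1/6)

Signed area of the reference triangle: [A_1A_2A_3] = ½·((-5)·(2−8) + (-7)·(8−1) + 4·(1−2)) = ½·(30 − 49 − 4) = -23/2.
[PA_2A_3] = ½·((-25/6)·(2−8) + (-7)·(8−(5/2)) + 4·(5/2−2)) = ½·(25 − 77/2 + 2) = -23/4, so the A_1-coordinate is (-23/4)/(-23/2) = 1/2.
[A_1PA_3] = ½·((-5)·(5/2−8) + (-25/6)·(8−1) + 4·(1−(5/2))) = ½·(55/2 − 175/6 − 6) = -23/6, so the A_2-coordinate is 1/3.
[A_1A_2P] = ½·((-5)·(2−(5/2)) + (-7)·(5/2−1) + (-25/6)·(1−2)) = ½·(5/2 − 21/2 + 25/6) = -23/12, so the A_3-coordinate is 1/6.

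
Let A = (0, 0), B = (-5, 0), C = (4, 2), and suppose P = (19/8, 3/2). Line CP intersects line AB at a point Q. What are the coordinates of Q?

(-5/2, 0)

Barycentric coordinates of P with respect to ABC: (1/8, 1/8, 3/4).
On side AB the C-coordinate is zero; dropping P's C-weight 3/4 and renormalizing the remaining 1/8 : 1/8 gives weights 1/2, 1/2 on A, B.
Q = (1/2)·(0, 0) + (1/2)·(-5, 0) = (-5/2, 0).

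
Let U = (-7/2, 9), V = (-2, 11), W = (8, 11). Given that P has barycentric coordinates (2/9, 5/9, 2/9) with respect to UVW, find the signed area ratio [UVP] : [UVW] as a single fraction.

The signed ratio [UVP]/[UVW] equals the barycentric coordinate of P at vertex W, which is 2/9.

2/9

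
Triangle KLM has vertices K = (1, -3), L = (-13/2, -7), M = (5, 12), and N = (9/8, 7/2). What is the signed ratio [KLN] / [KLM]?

1/2

[KLM] = ½·(1·(-7−12) + (-13/2)·(12−(-3)) + 5·(-3−(-7))) = ½·(-19 − 195/2 + 20) = -193/4.
[KLN] = ½·(1·(-7−(7/2)) + (-13/2)·(7/2−(-3)) + (9/8)·(-3−(-7))) = ½·(-21/2 − 169/4 + 9/2) = -193/8, so the ratio is (-193/8)/(-193/4) = 1/2.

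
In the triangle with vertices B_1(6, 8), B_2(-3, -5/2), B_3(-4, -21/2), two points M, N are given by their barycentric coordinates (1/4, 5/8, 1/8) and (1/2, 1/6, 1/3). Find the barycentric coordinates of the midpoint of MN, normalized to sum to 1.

Since both coordinate triples sum to 1, the midpoint's barycentrics are the componentwise average.
(1/4+1/2)/2 = 3/8; similarly 19/48 and 11/48.

(3/8, 19/48, 11/48)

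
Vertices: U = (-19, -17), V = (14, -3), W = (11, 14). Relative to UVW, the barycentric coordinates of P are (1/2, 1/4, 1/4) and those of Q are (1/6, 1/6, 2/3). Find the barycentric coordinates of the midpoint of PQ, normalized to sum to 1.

(1/3, 5/24, 11/24)

Since both coordinate triples sum to 1, the midpoint's barycentrics are the componentwise average.
(1/2+1/6)/2 = 1/3; similarly 5/24 and 11/24.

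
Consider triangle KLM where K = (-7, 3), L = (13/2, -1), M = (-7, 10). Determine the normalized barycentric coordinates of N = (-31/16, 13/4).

(3/8, 3/8, 1/4)

Signed area of the reference triangle: [KLM] = ½·((-7)·(-1−10) + (13/2)·(10−3) + (-7)·(3−(-1))) = ½·(77 + 91/2 − 28) = 189/4.
[NLM] = ½·((-31/16)·(-1−10) + (13/2)·(10−(13/4)) + (-7)·(13/4−(-1))) = ½·(341/16 + 351/8 − 119/4) = 567/32, so the K-coordinate is (567/32)/(189/4) = 3/8.
[KNM] = ½·((-7)·(13/4−10) + (-31/16)·(10−3) + (-7)·(3−(13/4))) = ½·(189/4 − 217/16 + 7/4) = 567/32, so the L-coordinate is 3/8.
[KLN] = ½·((-7)·(-1−(13/4)) + (13/2)·(13/4−3) + (-31/16)·(3−(-1))) = ½·(119/4 + 13/8 − 31/4) = 189/16, so the M-coordinate is 1/4.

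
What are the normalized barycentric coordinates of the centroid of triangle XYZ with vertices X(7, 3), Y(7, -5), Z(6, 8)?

(1/3, 1/3, 1/3)

The centroid is the average of the vertices, so each weight is 1/3.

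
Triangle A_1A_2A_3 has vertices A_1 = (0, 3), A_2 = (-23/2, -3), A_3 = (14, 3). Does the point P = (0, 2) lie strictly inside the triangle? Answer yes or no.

Barycentric coordinates of P: (39/56, 1/6, 23/168).
The three coordinates are positive, positive, positive; a point is interior exactly when all three are positive.

yes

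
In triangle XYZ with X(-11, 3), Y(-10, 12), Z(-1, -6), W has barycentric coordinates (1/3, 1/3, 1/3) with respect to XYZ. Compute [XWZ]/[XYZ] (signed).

The signed ratio [XWZ]/[XYZ] equals the barycentric coordinate of W at vertex Y, which is 1/3.

1/3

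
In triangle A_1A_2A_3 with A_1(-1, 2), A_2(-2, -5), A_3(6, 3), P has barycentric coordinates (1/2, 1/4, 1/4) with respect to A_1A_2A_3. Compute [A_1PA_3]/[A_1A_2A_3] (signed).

1/4

The signed ratio [A_1PA_3]/[A_1A_2A_3] equals the barycentric coordinate of P at vertex A_2, which is 1/4.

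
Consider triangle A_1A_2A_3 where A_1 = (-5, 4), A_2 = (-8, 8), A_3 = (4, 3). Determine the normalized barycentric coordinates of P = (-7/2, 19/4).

Signed area of the reference triangle: [A_1A_2A_3] = ½·((-5)·(8−3) + (-8)·(3−4) + 4·(4−8)) = ½·(-25 + 8 − 16) = -33/2.
[PA_2A_3] = ½·((-7/2)·(8−3) + (-8)·(3−(19/4)) + 4·(19/4−8)) = ½·(-35/2 + 14 − 13) = -33/4, so the A_1-coordinate is (-33/4)/(-33/2) = 1/2.
[A_1PA_3] = ½·((-5)·(19/4−3) + (-7/2)·(3−4) + 4·(4−(19/4))) = ½·(-35/4 + 7/2 − 3) = -33/8, so the A_2-coordinate is 1/4.
[A_1A_2P] = ½·((-5)·(8−(19/4)) + (-8)·(19/4−4) + (-7/2)·(4−8)) = ½·(-65/4 − 6 + 14) = -33/8, so the A_3-coordinate is 1/4.

(1/2, 1/4, 1/4)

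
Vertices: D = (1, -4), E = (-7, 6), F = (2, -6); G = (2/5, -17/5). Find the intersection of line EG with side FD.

(11/9, -40/9)

Barycentric coordinates of G with respect to DEF: (7/10, 1/10, 1/5).
On side FD the E-coordinate is zero; dropping G's E-weight 1/10 and renormalizing the remaining 1/5 : 7/10 gives weights 2/9, 7/9 on F, D.
H = (2/9)·(2, -6) + (7/9)·(1, -4) = (11/9, -40/9).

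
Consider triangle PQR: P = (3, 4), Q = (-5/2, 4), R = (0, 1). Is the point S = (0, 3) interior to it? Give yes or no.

yes

Barycentric coordinates of S: (10/33, 4/11, 1/3).
The three coordinates are positive, positive, positive; a point is interior exactly when all three are positive.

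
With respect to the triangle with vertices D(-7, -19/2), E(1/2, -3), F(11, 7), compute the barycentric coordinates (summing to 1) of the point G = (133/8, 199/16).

Signed area of the reference triangle: [DEF] = ½·((-7)·(-3−7) + (1/2)·(7−(-19/2)) + 11·(-19/2−(-3))) = ½·(70 + 33/4 − 143/2) = 27/8.
[GEF] = ½·((133/8)·(-3−7) + (1/2)·(7−(199/16)) + 11·(199/16−(-3))) = ½·(-665/4 − 87/32 + 2717/16) = 27/64, so the D-coordinate is (27/64)/(27/8) = 1/8.
[DGF] = ½·((-7)·(199/16−7) + (133/8)·(7−(-19/2)) + 11·(-19/2−(199/16))) = ½·(-609/16 + 4389/16 − 3861/16) = -81/32, so the E-coordinate is -3/4.
[DEG] = ½·((-7)·(-3−(199/16)) + (1/2)·(199/16−(-19/2)) + (133/8)·(-19/2−(-3))) = ½·(1729/16 + 351/32 − 1729/16) = 351/64, so the F-coordinate is 13/8.
Check: 1/8 − 3/4 + 13/8 = 1.

(1/8, -3/4, 13/8)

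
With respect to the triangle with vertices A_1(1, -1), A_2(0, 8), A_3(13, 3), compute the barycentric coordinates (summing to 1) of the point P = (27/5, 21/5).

(1/5, 2/5, 2/5)

Signed area of the reference triangle: [A_1A_2A_3] = ½·(1·(8−3) + 0·(3−(-1)) + 13·(-1−8)) = ½·(5 + 0 − 117) = -56.
[PA_2A_3] = ½·((27/5)·(8−3) + 0·(3−(21/5)) + 13·(21/5−8)) = ½·(27 + 0 − 247/5) = -56/5, so the A_1-coordinate is (-56/5)/(-56) = 1/5.
[A_1PA_3] = ½·(1·(21/5−3) + (27/5)·(3−(-1)) + 13·(-1−(21/5))) = ½·(6/5 + 108/5 − 338/5) = -112/5, so the A_2-coordinate is 2/5.
[A_1A_2P] = ½·(1·(8−(21/5)) + 0·(21/5−(-1)) + (27/5)·(-1−8)) = ½·(19/5 + 0 − 243/5) = -112/5, so the A_3-coordinate is 2/5.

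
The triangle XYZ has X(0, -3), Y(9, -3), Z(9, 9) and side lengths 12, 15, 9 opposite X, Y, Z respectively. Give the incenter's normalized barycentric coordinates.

(1/3, 5/12, 1/4)

The incenter has barycentric coordinates proportional to the opposite side lengths: (12 : 15 : 9).
Normalizing by 12+15+9 = 36 gives (1/3, 5/12, 1/4).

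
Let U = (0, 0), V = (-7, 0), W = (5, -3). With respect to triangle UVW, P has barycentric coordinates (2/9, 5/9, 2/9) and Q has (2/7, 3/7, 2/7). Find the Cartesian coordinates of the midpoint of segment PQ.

Barycentric coordinates of the midpoint are the average: (16/63, 31/63, 16/63).
Converting: (16/63)·U + (31/63)·V + (16/63)·W = (-137/63, -16/21).

(-137/63, -16/21)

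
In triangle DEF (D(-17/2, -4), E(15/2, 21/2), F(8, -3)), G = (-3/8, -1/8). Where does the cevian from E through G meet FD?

Barycentric coordinates of G with respect to DEF: (1/2, 1/4, 1/4).
On side FD the E-coordinate is zero; dropping G's E-weight 1/4 and renormalizing the remaining 1/4 : 1/2 gives weights 1/3, 2/3 on F, D.
H = (1/3)·(8, -3) + (2/3)·(-17/2, -4) = (-3, -11/3).

(-3, -11/3)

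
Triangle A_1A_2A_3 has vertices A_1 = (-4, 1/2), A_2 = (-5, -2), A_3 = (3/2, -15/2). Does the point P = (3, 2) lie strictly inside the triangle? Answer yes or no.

no

Barycentric coordinates of P: (280/87, -257/87, 64/87).
The three coordinates are positive, negative, positive; a point is interior exactly when all three are positive.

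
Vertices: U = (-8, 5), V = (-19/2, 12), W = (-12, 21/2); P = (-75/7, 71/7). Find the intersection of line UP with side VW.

Barycentric coordinates of P with respect to UVW: (1/7, 2/7, 4/7).
On side VW the U-coordinate is zero; dropping P's U-weight 1/7 and renormalizing the remaining 2/7 : 4/7 gives weights 1/3, 2/3 on V, W.
Q = (1/3)·(-19/2, 12) + (2/3)·(-12, 21/2) = (-67/6, 11).

(-67/6, 11)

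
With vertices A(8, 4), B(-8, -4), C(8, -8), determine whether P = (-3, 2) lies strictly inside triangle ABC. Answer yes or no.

Barycentric coordinates of P: (29/48, 11/16, -7/24).
The three coordinates are positive, positive, negative; a point is interior exactly when all three are positive.

no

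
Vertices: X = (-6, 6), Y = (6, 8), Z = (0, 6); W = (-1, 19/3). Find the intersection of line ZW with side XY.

(-2, 20/3)

Barycentric coordinates of W with respect to XYZ: (1/3, 1/6, 1/2).
On side XY the Z-coordinate is zero; dropping W's Z-weight 1/2 and renormalizing the remaining 1/3 : 1/6 gives weights 2/3, 1/3 on X, Y.
V = (2/3)·(-6, 6) + (1/3)·(6, 8) = (-2, 20/3).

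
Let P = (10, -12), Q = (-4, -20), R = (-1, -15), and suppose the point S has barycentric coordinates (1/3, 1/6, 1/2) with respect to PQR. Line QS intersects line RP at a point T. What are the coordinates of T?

Line QS meets RP where the Q-coordinate vanishes; zeroing S's Q-weight and renormalizing leaves R, P-weights 1/2 : 1/3 → (3/5, 2/5).
So T = (3/5)·R + (2/5)·P = (17/5, -69/5).

(17/5, -69/5)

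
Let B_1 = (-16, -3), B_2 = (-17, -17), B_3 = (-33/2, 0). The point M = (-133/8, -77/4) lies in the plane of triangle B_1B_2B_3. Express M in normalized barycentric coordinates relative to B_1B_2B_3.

(3/4, 1, -3/4)

Signed area of the reference triangle: [B_1B_2B_3] = ½·((-16)·(-17−0) + (-17)·(0−(-3)) + (-33/2)·(-3−(-17))) = ½·(272 − 51 − 231) = -5.
[MB_2B_3] = ½·((-133/8)·(-17−0) + (-17)·(0−(-77/4)) + (-33/2)·(-77/4−(-17))) = ½·(2261/8 − 1309/4 + 297/8) = -15/4, so the B_1-coordinate is (-15/4)/(-5) = 3/4.
[B_1MB_3] = ½·((-16)·(-77/4−0) + (-133/8)·(0−(-3)) + (-33/2)·(-3−(-77/4))) = ½·(308 − 399/8 − 2145/8) = -5, so the B_2-coordinate is 1.
[B_1B_2M] = ½·((-16)·(-17−(-77/4)) + (-17)·(-77/4−(-3)) + (-133/8)·(-3−(-17))) = ½·(-36 + 1105/4 − 931/4) = 15/4, so the B_3-coordinate is -3/4.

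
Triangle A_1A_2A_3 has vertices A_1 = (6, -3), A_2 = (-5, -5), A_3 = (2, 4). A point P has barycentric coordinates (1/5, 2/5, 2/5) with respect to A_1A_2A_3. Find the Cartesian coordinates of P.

(0, -1)

P = (1/5)·A_1 + (2/5)·A_2 + (2/5)·A_3.
x-coordinate: (1/5)·6 + (2/5)·(-5) + (2/5)·2 = 0.
y-coordinate: (1/5)·(-3) + (2/5)·(-5) + (2/5)·4 = -1.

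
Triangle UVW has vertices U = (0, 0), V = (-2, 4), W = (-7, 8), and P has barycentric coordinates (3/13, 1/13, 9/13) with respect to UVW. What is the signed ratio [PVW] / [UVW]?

The signed ratio [PVW]/[UVW] equals the barycentric coordinate of P at vertex U, which is 3/13.

3/13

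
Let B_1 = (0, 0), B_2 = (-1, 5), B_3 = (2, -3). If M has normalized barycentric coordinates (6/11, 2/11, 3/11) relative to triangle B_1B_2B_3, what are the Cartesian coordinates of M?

(4/11, 1/11)

M = (6/11)·B_1 + (2/11)·B_2 + (3/11)·B_3.
x-coordinate: (6/11)·0 + (2/11)·(-1) + (3/11)·2 = 4/11.
y-coordinate: (6/11)·0 + (2/11)·5 + (3/11)·(-3) = 1/11.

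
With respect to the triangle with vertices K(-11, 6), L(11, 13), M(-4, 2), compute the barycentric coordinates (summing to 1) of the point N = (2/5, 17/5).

(-1/5, 1/5, 1)

Signed area of the reference triangle: [KLM] = ½·((-11)·(13−2) + 11·(2−6) + (-4)·(6−13)) = ½·(-121 − 44 + 28) = -137/2.
[NLM] = ½·((2/5)·(13−2) + 11·(2−(17/5)) + (-4)·(17/5−13)) = ½·(22/5 − 77/5 + 192/5) = 137/10, so the K-coordinate is (137/10)/(-137/2) = -1/5.
[KNM] = ½·((-11)·(17/5−2) + (2/5)·(2−6) + (-4)·(6−(17/5))) = ½·(-77/5 − 8/5 − 52/5) = -137/10, so the L-coordinate is 1/5.
[KLN] = ½·((-11)·(13−(17/5)) + 11·(17/5−6) + (2/5)·(6−13)) = ½·(-528/5 − 143/5 − 14/5) = -137/2, so the M-coordinate is 1.
Check: -1/5 + 1/5 + 1 = 1.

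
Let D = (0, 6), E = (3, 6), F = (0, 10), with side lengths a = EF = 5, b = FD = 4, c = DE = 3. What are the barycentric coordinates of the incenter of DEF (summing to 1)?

The incenter has barycentric coordinates proportional to the opposite side lengths: (5 : 4 : 3).
Normalizing by 5+4+3 = 12 gives (5/12, 1/3, 1/4).

(5/12, 1/3, 1/4)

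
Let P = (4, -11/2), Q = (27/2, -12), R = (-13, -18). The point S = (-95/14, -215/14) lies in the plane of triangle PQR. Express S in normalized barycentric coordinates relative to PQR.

(1/7, 1/7, 5/7)

Signed area of the reference triangle: [PQR] = ½·(4·(-12−(-18)) + (27/2)·(-18−(-11/2)) + (-13)·(-11/2−(-12))) = ½·(24 − 675/4 − 169/2) = -917/8.
[SQR] = ½·((-95/14)·(-12−(-18)) + (27/2)·(-18−(-215/14)) + (-13)·(-215/14−(-12))) = ½·(-285/7 − 999/28 + 611/14) = -131/8, so the P-coordinate is (-131/8)/(-917/8) = 1/7.
[PSR] = ½·(4·(-215/14−(-18)) + (-95/14)·(-18−(-11/2)) + (-13)·(-11/2−(-215/14))) = ½·(74/7 + 2375/28 − 897/7) = -131/8, so the Q-coordinate is 1/7.
[PQS] = ½·(4·(-12−(-215/14)) + (27/2)·(-215/14−(-11/2)) + (-95/14)·(-11/2−(-12))) = ½·(94/7 − 1863/14 − 1235/28) = -655/8, so the R-coordinate is 5/7.
Check: 1/7 + 1/7 + 5/7 = 1.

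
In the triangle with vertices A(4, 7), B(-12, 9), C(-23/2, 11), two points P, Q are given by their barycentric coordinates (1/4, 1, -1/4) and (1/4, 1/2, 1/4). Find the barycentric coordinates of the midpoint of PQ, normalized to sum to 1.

Since both coordinate triples sum to 1, the midpoint's barycentrics are the componentwise average.
(1/4+1/4)/2 = 1/4; similarly 3/4 and 0.

(1/4, 3/4, 0)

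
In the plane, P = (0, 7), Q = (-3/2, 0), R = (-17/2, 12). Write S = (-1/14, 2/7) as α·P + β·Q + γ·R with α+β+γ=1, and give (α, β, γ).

Signed area of the reference triangle: [PQR] = ½·(0·(0−12) + (-3/2)·(12−7) + (-17/2)·(7−0)) = ½·(0 − 15/2 − 119/2) = -67/2.
[SQR] = ½·((-1/14)·(0−12) + (-3/2)·(12−(2/7)) + (-17/2)·(2/7−0)) = ½·(6/7 − 123/7 − 17/7) = -67/7, so the P-coordinate is (-67/7)/(-67/2) = 2/7.
[PSR] = ½·(0·(2/7−12) + (-1/14)·(12−7) + (-17/2)·(7−(2/7))) = ½·(0 − 5/14 − 799/14) = -201/7, so the Q-coordinate is 6/7.
[PQS] = ½·(0·(0−(2/7)) + (-3/2)·(2/7−7) + (-1/14)·(7−0)) = ½·(0 + 141/14 − 1/2) = 67/14, so the R-coordinate is -1/7.
Check: 2/7 + 6/7 − 1/7 = 1.

(2/7, 6/7, -1/7)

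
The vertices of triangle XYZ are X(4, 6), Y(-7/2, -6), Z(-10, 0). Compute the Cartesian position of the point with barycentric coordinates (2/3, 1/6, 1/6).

W = (2/3)·X + (1/6)·Y + (1/6)·Z.
x-coordinate: (2/3)·4 + (1/6)·(-7/2) + (1/6)·(-10) = 5/12.
y-coordinate: (2/3)·6 + (1/6)·(-6) + (1/6)·0 = 3.

(5/12, 3)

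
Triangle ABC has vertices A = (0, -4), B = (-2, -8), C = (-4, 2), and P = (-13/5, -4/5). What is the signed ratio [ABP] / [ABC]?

[ABC] = ½·(0·(-8−2) + (-2)·(2−(-4)) + (-4)·(-4−(-8))) = ½·(0 − 12 − 16) = -14.
[ABP] = ½·(0·(-8−(-4/5)) + (-2)·(-4/5−(-4)) + (-13/5)·(-4−(-8))) = ½·(0 − 32/5 − 52/5) = -42/5, so the ratio is (-42/5)/(-14) = 3/5.

3/5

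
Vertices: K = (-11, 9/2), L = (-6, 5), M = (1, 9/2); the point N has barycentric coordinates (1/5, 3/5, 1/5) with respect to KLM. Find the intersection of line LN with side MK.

(-5, 9/2)

Line LN meets MK where the L-coordinate vanishes; zeroing N's L-weight and renormalizing leaves M, K-weights 1/5 : 1/5 → (1/2, 1/2).
So J = (1/2)·M + (1/2)·K = (-5, 9/2).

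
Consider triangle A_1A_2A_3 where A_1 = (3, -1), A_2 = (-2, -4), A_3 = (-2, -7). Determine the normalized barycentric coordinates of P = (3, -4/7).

(1, 1/7, -1/7)

Signed area of the reference triangle: [A_1A_2A_3] = ½·(3·(-4−(-7)) + (-2)·(-7−(-1)) + (-2)·(-1−(-4))) = ½·(9 + 12 − 6) = 15/2.
[PA_2A_3] = ½·(3·(-4−(-7)) + (-2)·(-7−(-4/7)) + (-2)·(-4/7−(-4))) = ½·(9 + 90/7 − 48/7) = 15/2, so the A_1-coordinate is (15/2)/(15/2) = 1.
[A_1PA_3] = ½·(3·(-4/7−(-7)) + 3·(-7−(-1)) + (-2)·(-1−(-4/7))) = ½·(135/7 − 18 + 6/7) = 15/14, so the A_2-coordinate is 1/7.
[A_1A_2P] = ½·(3·(-4−(-4/7)) + (-2)·(-4/7−(-1)) + 3·(-1−(-4))) = ½·(-72/7 − 6/7 + 9) = -15/14, so the A_3-coordinate is -1/7.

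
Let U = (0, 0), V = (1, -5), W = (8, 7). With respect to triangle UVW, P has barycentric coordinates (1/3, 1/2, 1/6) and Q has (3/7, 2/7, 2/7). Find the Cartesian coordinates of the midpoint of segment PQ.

(185/84, -8/21)

Barycentric coordinates of the midpoint are the average: (8/21, 11/28, 19/84).
Converting: (8/21)·U + (11/28)·V + (19/84)·W = (185/84, -8/21).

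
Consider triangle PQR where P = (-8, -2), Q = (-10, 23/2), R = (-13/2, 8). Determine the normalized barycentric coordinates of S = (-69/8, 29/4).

Signed area of the reference triangle: [PQR] = ½·((-8)·(23/2−8) + (-10)·(8−(-2)) + (-13/2)·(-2−(23/2))) = ½·(-28 − 100 + 351/4) = -161/8.
[SQR] = ½·((-69/8)·(23/2−8) + (-10)·(8−(29/4)) + (-13/2)·(29/4−(23/2))) = ½·(-483/16 − 15/2 + 221/8) = -161/32, so the P-coordinate is (-161/32)/(-161/8) = 1/4.
[PSR] = ½·((-8)·(29/4−8) + (-69/8)·(8−(-2)) + (-13/2)·(-2−(29/4))) = ½·(6 − 345/4 + 481/8) = -161/16, so the Q-coordinate is 1/2.
[PQS] = ½·((-8)·(23/2−(29/4)) + (-10)·(29/4−(-2)) + (-69/8)·(-2−(23/2))) = ½·(-34 − 185/2 + 1863/16) = -161/32, so the R-coordinate is 1/4.

(1/4, 1/2, 1/4)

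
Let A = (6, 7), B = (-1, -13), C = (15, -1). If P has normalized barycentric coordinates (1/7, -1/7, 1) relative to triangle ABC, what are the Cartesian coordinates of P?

(16, 13/7)

P = (1/7)·A + (-1/7)·B + 1·C.
x-coordinate: (1/7)·6 + (-1/7)·(-1) + 1·15 = 16.
y-coordinate: (1/7)·7 + (-1/7)·(-13) + 1·(-1) = 13/7.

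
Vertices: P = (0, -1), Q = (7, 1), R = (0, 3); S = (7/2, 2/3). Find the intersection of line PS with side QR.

(21/4, 3/2)

Barycentric coordinates of S with respect to PQR: (1/3, 1/2, 1/6).
On side QR the P-coordinate is zero; dropping S's P-weight 1/3 and renormalizing the remaining 1/2 : 1/6 gives weights 3/4, 1/4 on Q, R.
T = (3/4)·(7, 1) + (1/4)·(0, 3) = (21/4, 3/2).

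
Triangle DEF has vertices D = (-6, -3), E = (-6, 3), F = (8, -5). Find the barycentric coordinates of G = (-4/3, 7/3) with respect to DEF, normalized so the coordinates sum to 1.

(-1/3, 1, 1/3)

Signed area of the reference triangle: [DEF] = ½·((-6)·(3−(-5)) + (-6)·(-5−(-3)) + 8·(-3−3)) = ½·(-48 + 12 − 48) = -42.
[GEF] = ½·((-4/3)·(3−(-5)) + (-6)·(-5−(7/3)) + 8·(7/3−3)) = ½·(-32/3 + 44 − 16/3) = 14, so the D-coordinate is 14/(-42) = -1/3.
[DGF] = ½·((-6)·(7/3−(-5)) + (-4/3)·(-5−(-3)) + 8·(-3−(7/3))) = ½·(-44 + 8/3 − 128/3) = -42, so the E-coordinate is 1.
[DEG] = ½·((-6)·(3−(7/3)) + (-6)·(7/3−(-3)) + (-4/3)·(-3−3)) = ½·(-4 − 32 + 8) = -14, so the F-coordinate is 1/3.
Check: -1/3 + 1 + 1/3 = 1.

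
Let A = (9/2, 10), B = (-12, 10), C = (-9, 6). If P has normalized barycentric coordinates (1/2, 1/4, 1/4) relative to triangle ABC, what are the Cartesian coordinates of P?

(-3, 9)

P = (1/2)·A + (1/4)·B + (1/4)·C.
x-coordinate: (1/2)·(9/2) + (1/4)·(-12) + (1/4)·(-9) = -3.
y-coordinate: (1/2)·10 + (1/4)·10 + (1/4)·6 = 9.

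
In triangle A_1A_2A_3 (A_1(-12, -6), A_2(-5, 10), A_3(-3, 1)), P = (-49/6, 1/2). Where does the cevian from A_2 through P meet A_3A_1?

Barycentric coordinates of P with respect to A_1A_2A_3: (1/2, 1/3, 1/6).
On side A_3A_1 the A_2-coordinate is zero; dropping P's A_2-weight 1/3 and renormalizing the remaining 1/6 : 1/2 gives weights 1/4, 3/4 on A_3, A_1.
Q = (1/4)·(-3, 1) + (3/4)·(-12, -6) = (-39/4, -17/4).

(-39/4, -17/4)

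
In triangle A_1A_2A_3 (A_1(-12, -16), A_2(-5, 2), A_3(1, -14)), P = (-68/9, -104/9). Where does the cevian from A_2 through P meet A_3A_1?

(-58/7, -108/7)

Barycentric coordinates of P with respect to A_1A_2A_3: (5/9, 2/9, 2/9).
On side A_3A_1 the A_2-coordinate is zero; dropping P's A_2-weight 2/9 and renormalizing the remaining 2/9 : 5/9 gives weights 2/7, 5/7 on A_3, A_1.
Q = (2/7)·(1, -14) + (5/7)·(-12, -16) = (-58/7, -108/7).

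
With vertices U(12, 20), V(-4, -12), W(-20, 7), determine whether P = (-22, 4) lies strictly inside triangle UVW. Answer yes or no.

Barycentric coordinates of P: (-43/408, 35/408, 52/51).
The three coordinates are negative, positive, positive; a point is interior exactly when all three are positive.

no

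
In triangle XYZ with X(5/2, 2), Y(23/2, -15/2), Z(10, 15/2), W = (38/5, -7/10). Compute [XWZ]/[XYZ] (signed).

2/5

[XYZ] = ½·((5/2)·(-15/2−(15/2)) + (23/2)·(15/2−2) + 10·(2−(-15/2))) = ½·(-75/2 + 253/4 + 95) = 483/8.
[XWZ] = ½·((5/2)·(-7/10−(15/2)) + (38/5)·(15/2−2) + 10·(2−(-7/10))) = ½·(-41/2 + 209/5 + 27) = 483/20, so the ratio is (483/20)/(483/8) = 2/5.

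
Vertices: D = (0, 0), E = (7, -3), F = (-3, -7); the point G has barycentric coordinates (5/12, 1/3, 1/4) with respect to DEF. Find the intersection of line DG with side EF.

(19/7, -33/7)

Line DG meets EF where the D-coordinate vanishes; zeroing G's D-weight and renormalizing leaves E, F-weights 1/3 : 1/4 → (4/7, 3/7).
So H = (4/7)·E + (3/7)·F = (19/7, -33/7).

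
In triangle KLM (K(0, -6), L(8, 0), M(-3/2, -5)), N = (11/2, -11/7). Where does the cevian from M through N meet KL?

(20/3, -1)

Barycentric coordinates of N with respect to KLM: (1/7, 5/7, 1/7).
On side KL the M-coordinate is zero; dropping N's M-weight 1/7 and renormalizing the remaining 1/7 : 5/7 gives weights 1/6, 5/6 on K, L.
J = (1/6)·(0, -6) + (5/6)·(8, 0) = (20/3, -1).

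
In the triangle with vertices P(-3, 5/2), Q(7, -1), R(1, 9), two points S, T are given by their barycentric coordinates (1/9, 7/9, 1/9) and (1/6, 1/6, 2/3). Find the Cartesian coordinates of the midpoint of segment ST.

Barycentric coordinates of the midpoint are the average: (5/36, 17/36, 7/18).
Converting: (5/36)·P + (17/36)·Q + (7/18)·R = (59/18, 27/8).

(59/18, 27/8)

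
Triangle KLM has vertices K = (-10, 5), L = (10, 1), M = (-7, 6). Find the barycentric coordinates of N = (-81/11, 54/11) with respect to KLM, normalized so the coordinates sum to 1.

(7/11, 1/11, 3/11)

Signed area of the reference triangle: [KLM] = ½·((-10)·(1−6) + 10·(6−5) + (-7)·(5−1)) = ½·(50 + 10 − 28) = 16.
[NLM] = ½·((-81/11)·(1−6) + 10·(6−(54/11)) + (-7)·(54/11−1)) = ½·(405/11 + 120/11 − 301/11) = 112/11, so the K-coordinate is (112/11)/16 = 7/11.
[KNM] = ½·((-10)·(54/11−6) + (-81/11)·(6−5) + (-7)·(5−(54/11))) = ½·(120/11 − 81/11 − 7/11) = 16/11, so the L-coordinate is 1/11.
[KLN] = ½·((-10)·(1−(54/11)) + 10·(54/11−5) + (-81/11)·(5−1)) = ½·(430/11 − 10/11 − 324/11) = 48/11, so the M-coordinate is 3/11.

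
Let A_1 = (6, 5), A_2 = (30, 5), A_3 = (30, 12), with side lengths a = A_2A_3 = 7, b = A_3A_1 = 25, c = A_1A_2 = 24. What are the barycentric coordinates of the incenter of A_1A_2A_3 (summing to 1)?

The incenter has barycentric coordinates proportional to the opposite side lengths: (7 : 25 : 24).
Normalizing by 7+25+24 = 56 gives (1/8, 25/56, 3/7).

(1/8, 25/56, 3/7)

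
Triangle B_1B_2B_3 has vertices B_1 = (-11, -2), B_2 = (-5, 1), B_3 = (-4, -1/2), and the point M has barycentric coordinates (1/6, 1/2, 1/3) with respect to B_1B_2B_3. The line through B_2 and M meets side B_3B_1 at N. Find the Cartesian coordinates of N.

Line B_2M meets B_3B_1 where the B_2-coordinate vanishes; zeroing M's B_2-weight and renormalizing leaves B_3, B_1-weights 1/3 : 1/6 → (2/3, 1/3).
So N = (2/3)·B_3 + (1/3)·B_1 = (-19/3, -1).

(-19/3, -1)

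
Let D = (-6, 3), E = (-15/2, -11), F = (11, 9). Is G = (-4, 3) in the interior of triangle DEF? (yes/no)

yes

Barycentric coordinates of G: (189/229, 12/229, 28/229).
The three coordinates are positive, positive, positive; a point is interior exactly when all three are positive.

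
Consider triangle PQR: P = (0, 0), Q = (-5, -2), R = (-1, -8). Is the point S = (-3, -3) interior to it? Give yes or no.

Barycentric coordinates of S: (4/19, 21/38, 9/38).
The three coordinates are positive, positive, positive; a point is interior exactly when all three are positive.

yes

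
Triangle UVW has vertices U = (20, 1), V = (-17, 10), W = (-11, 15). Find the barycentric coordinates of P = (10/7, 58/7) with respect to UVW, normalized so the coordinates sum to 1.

Signed area of the reference triangle: [UVW] = ½·(20·(10−15) + (-17)·(15−1) + (-11)·(1−10)) = ½·(-100 − 238 + 99) = -239/2.
[PVW] = ½·((10/7)·(10−15) + (-17)·(15−(58/7)) + (-11)·(58/7−10)) = ½·(-50/7 − 799/7 + 132/7) = -717/14, so the U-coordinate is (-717/14)/(-239/2) = 3/7.
[UPW] = ½·(20·(58/7−15) + (10/7)·(15−1) + (-11)·(1−(58/7))) = ½·(-940/7 + 20 + 561/7) = -239/14, so the V-coordinate is 1/7.
[UVP] = ½·(20·(10−(58/7)) + (-17)·(58/7−1) + (10/7)·(1−10)) = ½·(240/7 − 867/7 − 90/7) = -717/14, so the W-coordinate is 3/7.
Check: 3/7 + 1/7 + 3/7 = 1.

(3/7, 1/7, 3/7)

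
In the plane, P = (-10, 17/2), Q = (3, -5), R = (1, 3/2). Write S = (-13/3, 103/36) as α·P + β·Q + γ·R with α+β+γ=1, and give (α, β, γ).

(5/9, 7/18, 1/18)

Signed area of the reference triangle: [PQR] = ½·((-10)·(-5−(3/2)) + 3·(3/2−(17/2)) + 1·(17/2−(-5))) = ½·(65 − 21 + 27/2) = 115/4.
[SQR] = ½·((-13/3)·(-5−(3/2)) + 3·(3/2−(103/36)) + 1·(103/36−(-5))) = ½·(169/6 − 49/12 + 283/36) = 575/36, so the P-coordinate is (575/36)/(115/4) = 5/9.
[PSR] = ½·((-10)·(103/36−(3/2)) + (-13/3)·(3/2−(17/2)) + 1·(17/2−(103/36))) = ½·(-245/18 + 91/3 + 203/36) = 805/72, so the Q-coordinate is 7/18.
[PQS] = ½·((-10)·(-5−(103/36)) + 3·(103/36−(17/2)) + (-13/3)·(17/2−(-5))) = ½·(1415/18 − 203/12 − 117/2) = 115/72, so the R-coordinate is 1/18.
Check: 5/9 + 7/18 + 1/18 = 1.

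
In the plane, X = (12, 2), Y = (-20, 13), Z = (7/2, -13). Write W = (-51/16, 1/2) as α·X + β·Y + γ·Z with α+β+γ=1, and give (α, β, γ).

Signed area of the reference triangle: [XYZ] = ½·(12·(13−(-13)) + (-20)·(-13−2) + (7/2)·(2−13)) = ½·(312 + 300 − 77/2) = 1147/4.
[WYZ] = ½·((-51/16)·(13−(-13)) + (-20)·(-13−(1/2)) + (7/2)·(1/2−13)) = ½·(-663/8 + 270 − 175/4) = 1147/16, so the X-coordinate is (1147/16)/(1147/4) = 1/4.
[XWZ] = ½·(12·(1/2−(-13)) + (-51/16)·(-13−2) + (7/2)·(2−(1/2))) = ½·(162 + 765/16 + 21/4) = 3441/32, so the Y-coordinate is 3/8.
[XYW] = ½·(12·(13−(1/2)) + (-20)·(1/2−2) + (-51/16)·(2−13)) = ½·(150 + 30 + 561/16) = 3441/32, so the Z-coordinate is 3/8.

(1/4, 3/8, 3/8)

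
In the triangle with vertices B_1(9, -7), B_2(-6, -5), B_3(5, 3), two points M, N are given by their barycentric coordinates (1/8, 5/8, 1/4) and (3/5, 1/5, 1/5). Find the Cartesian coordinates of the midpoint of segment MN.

(153/80, -157/40)

Barycentric coordinates of the midpoint are the average: (29/80, 33/80, 9/40).
Converting: (29/80)·B_1 + (33/80)·B_2 + (9/40)·B_3 = (153/80, -157/40).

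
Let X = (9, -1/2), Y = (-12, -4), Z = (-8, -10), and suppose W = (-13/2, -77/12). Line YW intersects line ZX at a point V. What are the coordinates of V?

Barycentric coordinates of W with respect to XYZ: (1/6, 1/3, 1/2).
On side ZX the Y-coordinate is zero; dropping W's Y-weight 1/3 and renormalizing the remaining 1/2 : 1/6 gives weights 3/4, 1/4 on Z, X.
V = (3/4)·(-8, -10) + (1/4)·(9, -1/2) = (-15/4, -61/8).

(-15/4, -61/8)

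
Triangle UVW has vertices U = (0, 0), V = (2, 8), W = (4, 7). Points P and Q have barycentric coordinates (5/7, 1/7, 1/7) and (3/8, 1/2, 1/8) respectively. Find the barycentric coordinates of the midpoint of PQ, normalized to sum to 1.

(61/112, 9/28, 15/112)

Since both coordinate triples sum to 1, the midpoint's barycentrics are the componentwise average.
(5/7+3/8)/2 = 61/112; similarly 9/28 and 15/112.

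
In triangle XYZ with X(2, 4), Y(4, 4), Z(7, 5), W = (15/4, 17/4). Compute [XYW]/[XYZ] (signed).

[XYZ] = ½·(2·(4−5) + 4·(5−4) + 7·(4−4)) = ½·(-2 + 4 + 0) = 1.
[XYW] = ½·(2·(4−(17/4)) + 4·(17/4−4) + (15/4)·(4−4)) = ½·(-1/2 + 1 + 0) = 1/4, so the ratio is (1/4)/1 = 1/4.

1/4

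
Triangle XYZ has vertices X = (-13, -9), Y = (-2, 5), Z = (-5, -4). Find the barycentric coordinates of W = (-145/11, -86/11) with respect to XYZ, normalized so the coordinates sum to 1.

(12/11, 2/11, -3/11)

Signed area of the reference triangle: [XYZ] = ½·((-13)·(5−(-4)) + (-2)·(-4−(-9)) + (-5)·(-9−5)) = ½·(-117 − 10 + 70) = -57/2.
[WYZ] = ½·((-145/11)·(5−(-4)) + (-2)·(-4−(-86/11)) + (-5)·(-86/11−5)) = ½·(-1305/11 − 84/11 + 705/11) = -342/11, so the X-coordinate is (-342/11)/(-57/2) = 12/11.
[XWZ] = ½·((-13)·(-86/11−(-4)) + (-145/11)·(-4−(-9)) + (-5)·(-9−(-86/11))) = ½·(546/11 − 725/11 + 65/11) = -57/11, so the Y-coordinate is 2/11.
[XYW] = ½·((-13)·(5−(-86/11)) + (-2)·(-86/11−(-9)) + (-145/11)·(-9−5)) = ½·(-1833/11 − 26/11 + 2030/11) = 171/22, so the Z-coordinate is -3/11.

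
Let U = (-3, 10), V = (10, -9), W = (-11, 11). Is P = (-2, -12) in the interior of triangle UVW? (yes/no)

no

Barycentric coordinates of P: (-303/139, 175/139, 267/139).
The three coordinates are negative, positive, positive; a point is interior exactly when all three are positive.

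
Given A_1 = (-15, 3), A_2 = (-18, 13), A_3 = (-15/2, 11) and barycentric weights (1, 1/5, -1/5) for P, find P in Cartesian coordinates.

(-171/10, 17/5)

P = 1·A_1 + (1/5)·A_2 + (-1/5)·A_3.
x-coordinate: 1·(-15) + (1/5)·(-18) + (-1/5)·(-15/2) = -171/10.
y-coordinate: 1·3 + (1/5)·13 + (-1/5)·11 = 17/5.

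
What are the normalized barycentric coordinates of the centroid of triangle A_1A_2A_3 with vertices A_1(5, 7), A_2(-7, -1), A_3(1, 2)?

The centroid is the average of the vertices, so each weight is 1/3.

(1/3, 1/3, 1/3)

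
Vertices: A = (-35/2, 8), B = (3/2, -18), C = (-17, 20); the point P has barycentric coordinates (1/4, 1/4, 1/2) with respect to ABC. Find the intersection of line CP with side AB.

(-8, -5)

Line CP meets AB where the C-coordinate vanishes; zeroing P's C-weight and renormalizing leaves A, B-weights 1/4 : 1/4 → (1/2, 1/2).
So Q = (1/2)·A + (1/2)·B = (-8, -5).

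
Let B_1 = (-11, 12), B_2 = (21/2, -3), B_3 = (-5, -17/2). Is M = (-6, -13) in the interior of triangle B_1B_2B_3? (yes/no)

Barycentric coordinates of M: (-257/1403, -190/1403, 1850/1403).
The three coordinates are negative, negative, positive; a point is interior exactly when all three are positive.

no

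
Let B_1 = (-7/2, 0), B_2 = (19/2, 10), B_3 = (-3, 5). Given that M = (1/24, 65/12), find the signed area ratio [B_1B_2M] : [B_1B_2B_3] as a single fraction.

[B_1B_2B_3] = ½·((-7/2)·(10−5) + (19/2)·(5−0) + (-3)·(0−10)) = ½·(-35/2 + 95/2 + 30) = 30.
[B_1B_2M] = ½·((-7/2)·(10−(65/12)) + (19/2)·(65/12−0) + (1/24)·(0−10)) = ½·(-385/24 + 1235/24 − 5/12) = 35/2, so the ratio is (35/2)/30 = 7/12.

7/12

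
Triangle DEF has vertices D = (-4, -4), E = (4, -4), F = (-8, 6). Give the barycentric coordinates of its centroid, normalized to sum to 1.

The centroid is the average of the vertices, so each weight is 1/3.

(1/3, 1/3, 1/3)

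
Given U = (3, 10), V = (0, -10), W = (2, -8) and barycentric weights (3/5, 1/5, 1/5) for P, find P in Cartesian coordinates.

(11/5, 12/5)

P = (3/5)·U + (1/5)·V + (1/5)·W.
x-coordinate: (3/5)·3 + (1/5)·0 + (1/5)·2 = 11/5.
y-coordinate: (3/5)·10 + (1/5)·(-10) + (1/5)·(-8) = 12/5.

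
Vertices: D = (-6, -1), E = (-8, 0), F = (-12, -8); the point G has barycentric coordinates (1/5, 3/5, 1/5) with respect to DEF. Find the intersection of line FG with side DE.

Line FG meets DE where the F-coordinate vanishes; zeroing G's F-weight and renormalizing leaves D, E-weights 1/5 : 3/5 → (1/4, 3/4).
So H = (1/4)·D + (3/4)·E = (-15/2, -1/4).

(-15/2, -1/4)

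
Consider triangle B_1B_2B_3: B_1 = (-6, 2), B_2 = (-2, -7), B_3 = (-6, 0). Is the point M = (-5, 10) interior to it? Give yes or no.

no

Barycentric coordinates of M: (47/8, 1/4, -41/8).
The three coordinates are positive, positive, negative; a point is interior exactly when all three are positive.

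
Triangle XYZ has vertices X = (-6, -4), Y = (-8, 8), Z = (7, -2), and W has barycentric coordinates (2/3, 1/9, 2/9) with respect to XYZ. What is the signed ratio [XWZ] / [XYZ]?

The signed ratio [XWZ]/[XYZ] equals the barycentric coordinate of W at vertex Y, which is 1/9.

1/9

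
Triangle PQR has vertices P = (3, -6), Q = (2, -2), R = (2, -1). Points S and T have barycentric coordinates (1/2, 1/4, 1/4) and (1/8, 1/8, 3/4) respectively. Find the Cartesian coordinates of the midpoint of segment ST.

Barycentric coordinates of the midpoint are the average: (5/16, 3/16, 1/2).
Converting: (5/16)·P + (3/16)·Q + (1/2)·R = (37/16, -11/4).

(37/16, -11/4)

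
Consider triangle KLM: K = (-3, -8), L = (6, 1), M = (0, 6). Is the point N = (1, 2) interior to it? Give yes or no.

yes

Barycentric coordinates of N: (19/99, 26/99, 6/11).
The three coordinates are positive, positive, positive; a point is interior exactly when all three are positive.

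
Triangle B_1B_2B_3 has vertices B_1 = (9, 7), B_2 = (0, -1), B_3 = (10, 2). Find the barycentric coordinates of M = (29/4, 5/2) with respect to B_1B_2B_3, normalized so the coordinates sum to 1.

Signed area of the reference triangle: [B_1B_2B_3] = ½·(9·(-1−2) + 0·(2−7) + 10·(7−(-1))) = ½·(-27 + 0 + 80) = 53/2.
[MB_2B_3] = ½·((29/4)·(-1−2) + 0·(2−(5/2)) + 10·(5/2−(-1))) = ½·(-87/4 + 0 + 35) = 53/8, so the B_1-coordinate is (53/8)/(53/2) = 1/4.
[B_1MB_3] = ½·(9·(5/2−2) + (29/4)·(2−7) + 10·(7−(5/2))) = ½·(9/2 − 145/4 + 45) = 53/8, so the B_2-coordinate is 1/4.
[B_1B_2M] = ½·(9·(-1−(5/2)) + 0·(5/2−7) + (29/4)·(7−(-1))) = ½·(-63/2 + 0 + 58) = 53/4, so the B_3-coordinate is 1/2.
Check: 1/4 + 1/4 + 1/2 = 1.

(1/4, 1/4, 1/2)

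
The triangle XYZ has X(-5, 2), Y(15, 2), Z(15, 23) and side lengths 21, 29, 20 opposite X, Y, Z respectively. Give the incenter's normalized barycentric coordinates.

(3/10, 29/70, 2/7)

The incenter has barycentric coordinates proportional to the opposite side lengths: (21 : 29 : 20).
Normalizing by 21+29+20 = 70 gives (3/10, 29/70, 2/7).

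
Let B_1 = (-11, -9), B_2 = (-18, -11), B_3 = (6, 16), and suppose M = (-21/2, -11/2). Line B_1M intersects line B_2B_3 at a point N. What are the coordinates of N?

Barycentric coordinates of M with respect to B_1B_2B_3: (1/2, 1/3, 1/6).
On side B_2B_3 the B_1-coordinate is zero; dropping M's B_1-weight 1/2 and renormalizing the remaining 1/3 : 1/6 gives weights 2/3, 1/3 on B_2, B_3.
N = (2/3)·(-18, -11) + (1/3)·(6, 16) = (-10, -2).

(-10, -2)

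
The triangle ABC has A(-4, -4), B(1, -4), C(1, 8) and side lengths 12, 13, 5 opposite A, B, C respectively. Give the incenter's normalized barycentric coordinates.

The incenter has barycentric coordinates proportional to the opposite side lengths: (12 : 13 : 5).
Normalizing by 12+13+5 = 30 gives (2/5, 13/30, 1/6).

(2/5, 13/30, 1/6)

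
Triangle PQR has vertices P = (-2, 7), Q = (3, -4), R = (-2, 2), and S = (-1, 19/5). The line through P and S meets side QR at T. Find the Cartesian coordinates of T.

(1/2, -1)

Barycentric coordinates of S with respect to PQR: (3/5, 1/5, 1/5).
On side QR the P-coordinate is zero; dropping S's P-weight 3/5 and renormalizing the remaining 1/5 : 1/5 gives weights 1/2, 1/2 on Q, R.
T = (1/2)·(3, -4) + (1/2)·(-2, 2) = (1/2, -1).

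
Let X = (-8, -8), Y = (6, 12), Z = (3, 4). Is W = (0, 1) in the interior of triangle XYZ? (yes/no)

yes

Barycentric coordinates of W: (15/52, 3/52, 17/26).
The three coordinates are positive, positive, positive; a point is interior exactly when all three are positive.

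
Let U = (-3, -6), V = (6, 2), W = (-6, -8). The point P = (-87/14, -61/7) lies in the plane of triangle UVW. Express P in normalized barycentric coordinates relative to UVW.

Signed area of the reference triangle: [UVW] = ½·((-3)·(2−(-8)) + 6·(-8−(-6)) + (-6)·(-6−2)) = ½·(-30 − 12 + 48) = 3.
[PVW] = ½·((-87/14)·(2−(-8)) + 6·(-8−(-61/7)) + (-6)·(-61/7−2)) = ½·(-435/7 + 30/7 + 450/7) = 45/14, so the U-coordinate is (45/14)/3 = 15/14.
[UPW] = ½·((-3)·(-61/7−(-8)) + (-87/14)·(-8−(-6)) + (-6)·(-6−(-61/7))) = ½·(15/7 + 87/7 − 114/7) = -6/7, so the V-coordinate is -2/7.
[UVP] = ½·((-3)·(2−(-61/7)) + 6·(-61/7−(-6)) + (-87/14)·(-6−2)) = ½·(-225/7 − 114/7 + 348/7) = 9/14, so the W-coordinate is 3/14.
Check: 15/14 − 2/7 + 3/14 = 1.

(15/14, -2/7, 3/14)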